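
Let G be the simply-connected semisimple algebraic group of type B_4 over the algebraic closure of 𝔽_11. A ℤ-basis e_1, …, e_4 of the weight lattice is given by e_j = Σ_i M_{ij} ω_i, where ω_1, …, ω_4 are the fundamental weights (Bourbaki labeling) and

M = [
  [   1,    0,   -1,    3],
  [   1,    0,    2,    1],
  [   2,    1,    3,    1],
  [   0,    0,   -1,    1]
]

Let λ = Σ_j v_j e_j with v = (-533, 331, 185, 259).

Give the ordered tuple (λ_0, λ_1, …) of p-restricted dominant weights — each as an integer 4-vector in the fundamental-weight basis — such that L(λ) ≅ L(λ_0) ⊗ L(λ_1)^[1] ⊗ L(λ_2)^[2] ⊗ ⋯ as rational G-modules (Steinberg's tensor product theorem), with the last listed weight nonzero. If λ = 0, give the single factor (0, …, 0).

((4, 8, 2, 8), (5, 8, 7, 6))

Converting to the ω-basis (c_i = row i of M dotted with v = (-533, 331, 185, 259)):
  c_1 = (1)·(-533) + (0)·(331) + (-1)·(185) + (3)·(259) = 59
  c_2 = (1)·(-533) + (0)·(331) + (2)·(185) + (1)·(259) = 96
  c_3 = (2)·(-533) + (1)·(331) + (3)·(185) + (1)·(259) = 79
  c_4 = (0)·(-533) + (0)·(331) + (-1)·(185) + (1)·(259) = 74
Expand coordinatewise in base 11:
  c_1 = 59 = 4·11^0 + 5·11^1
  c_2 = 96 = 8·11^0 + 8·11^1
  c_3 = 79 = 2·11^0 + 7·11^1
  c_4 = 74 = 8·11^0 + 6·11^1
Factor λ_0 = (4, 8, 2, 8)
Factor λ_1 = (5, 8, 7, 6)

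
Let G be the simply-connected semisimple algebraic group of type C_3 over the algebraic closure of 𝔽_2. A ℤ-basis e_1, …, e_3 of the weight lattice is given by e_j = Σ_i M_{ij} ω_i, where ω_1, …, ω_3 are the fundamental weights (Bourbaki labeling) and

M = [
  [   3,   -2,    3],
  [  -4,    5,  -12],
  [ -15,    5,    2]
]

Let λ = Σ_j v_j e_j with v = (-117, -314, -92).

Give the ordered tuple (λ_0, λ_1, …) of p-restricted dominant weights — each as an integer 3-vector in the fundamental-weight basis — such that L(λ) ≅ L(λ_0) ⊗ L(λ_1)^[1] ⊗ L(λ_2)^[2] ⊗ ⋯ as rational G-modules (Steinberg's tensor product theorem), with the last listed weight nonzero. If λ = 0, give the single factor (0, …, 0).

((1, 0, 1), (0, 1, 0))

Converting to the ω-basis (c_i = row i of M dotted with v = (-117, -314, -92)):
  c_1 = (3)·(-117) + (-2)·(-314) + (3)·(-92) = 1
  c_2 = (-4)·(-117) + (5)·(-314) + (-12)·(-92) = 2
  c_3 = (-15)·(-117) + (5)·(-314) + (2)·(-92) = 1
Expand coordinatewise in base 2:
  c_1 = 1 = 1·2^0
  c_2 = 2 = 0·2^0 + 1·2^1
  c_3 = 1 = 1·2^0
λ_0 = (1, 0, 1)
λ_1 = (0, 1, 0)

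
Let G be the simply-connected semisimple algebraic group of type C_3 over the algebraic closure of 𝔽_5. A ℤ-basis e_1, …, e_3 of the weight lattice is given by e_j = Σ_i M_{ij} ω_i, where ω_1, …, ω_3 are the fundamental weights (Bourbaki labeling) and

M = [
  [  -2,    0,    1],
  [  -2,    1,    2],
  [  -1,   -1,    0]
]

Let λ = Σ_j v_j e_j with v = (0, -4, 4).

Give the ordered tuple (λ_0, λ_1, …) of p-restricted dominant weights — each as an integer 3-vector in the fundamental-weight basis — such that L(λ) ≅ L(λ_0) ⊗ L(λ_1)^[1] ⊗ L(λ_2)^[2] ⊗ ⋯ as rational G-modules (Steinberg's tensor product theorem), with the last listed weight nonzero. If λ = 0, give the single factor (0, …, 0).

((4, 4, 4),)

Change of basis e → ω: c = M·v where v = (0, -4, 4):
  c_1 = (-2)·(0) + (0)·(-4) + 1·4 = 4
  c_2 = (-2)·(0) + (1)·(-4) + 2·4 = 4
  c_3 = (-1)·(0) + (-1)·(-4) + 0·4 = 4
Writing each c_i in base p = 5:
  c_1 = 4 = 4·5^0
  c_2 = 4 = 4·5^0
  c_3 = 4 = 4·5^0
λ_0 = (4, 4, 4)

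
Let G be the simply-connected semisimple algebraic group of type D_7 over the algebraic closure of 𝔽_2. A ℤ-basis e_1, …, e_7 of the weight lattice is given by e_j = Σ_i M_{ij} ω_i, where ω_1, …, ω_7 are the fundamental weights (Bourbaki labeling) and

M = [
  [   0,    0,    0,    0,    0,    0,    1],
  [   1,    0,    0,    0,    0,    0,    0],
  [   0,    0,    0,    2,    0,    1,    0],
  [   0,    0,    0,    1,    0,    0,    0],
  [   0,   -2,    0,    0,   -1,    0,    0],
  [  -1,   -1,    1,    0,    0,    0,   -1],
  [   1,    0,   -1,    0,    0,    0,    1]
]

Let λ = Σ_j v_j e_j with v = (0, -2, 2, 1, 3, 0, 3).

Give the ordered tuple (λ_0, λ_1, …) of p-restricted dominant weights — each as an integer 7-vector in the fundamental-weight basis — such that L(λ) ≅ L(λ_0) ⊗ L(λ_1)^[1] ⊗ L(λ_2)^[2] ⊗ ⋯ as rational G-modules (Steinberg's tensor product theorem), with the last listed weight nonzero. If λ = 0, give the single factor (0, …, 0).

Change of basis e → ω: c = M·v where v = (0, -2, 2, 1, 3, 0, 3):
  c_1 = 0*0 + 0*-2 + 0*2 + 0*1 + 0*3 + 0*0 + 1*3 = 3
  c_2 = 1*0 + 0*-2 + 0*2 + 0*1 + 0*3 + 0*0 + 0*3 = 0
  c_3 = 0*0 + 0*-2 + 0*2 + 2*1 + 0*3 + 1*0 + 0*3 = 2
  c_4 = 0*0 + 0*-2 + 0*2 + 1*1 + 0*3 + 0*0 + 0*3 = 1
  c_5 = 0*0 + -2*-2 + 0*2 + 0*1 + -1*3 + 0*0 + 0*3 = 1
  c_6 = -1*0 + -1*-2 + 1*2 + 0*1 + 0*3 + 0*0 + -1*3 = 1
  c_7 = 1*0 + 0*-2 + -1*2 + 0*1 + 0*3 + 0*0 + 1*3 = 1
Expand coordinatewise in base 2:
  c_1 = 3 = 1·2^0 + 1·2^1
  c_2 = 0
  c_3 = 2 = 0·2^0 + 1·2^1
  c_4 = 1 = 1·2^0
  c_5 = 1 = 1·2^0
  c_6 = 1 = 1·2^0
  c_7 = 1 = 1·2^0
λ_0 = (1, 0, 0, 1, 1, 1, 1)
λ_1 = (1, 0, 1, 0, 0, 0, 0)

((1, 0, 0, 1, 1, 1, 1), (1, 0, 1, 0, 0, 0, 0))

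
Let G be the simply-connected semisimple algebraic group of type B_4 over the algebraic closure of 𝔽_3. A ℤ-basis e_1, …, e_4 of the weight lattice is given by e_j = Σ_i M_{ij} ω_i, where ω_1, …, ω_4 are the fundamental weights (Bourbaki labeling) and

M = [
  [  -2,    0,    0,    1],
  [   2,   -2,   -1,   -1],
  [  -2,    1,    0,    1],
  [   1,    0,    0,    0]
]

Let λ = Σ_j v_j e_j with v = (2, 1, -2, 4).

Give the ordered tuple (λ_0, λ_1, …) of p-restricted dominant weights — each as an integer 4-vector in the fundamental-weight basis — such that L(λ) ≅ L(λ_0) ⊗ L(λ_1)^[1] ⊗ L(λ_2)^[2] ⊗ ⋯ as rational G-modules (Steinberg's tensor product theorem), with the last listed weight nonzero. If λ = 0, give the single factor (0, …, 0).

Converting to the ω-basis (c_i = row i of M dotted with v = (2, 1, -2, 4)):
  c_1 = (-2)·(2) + (0)·(1) + (0)·(-2) + (1)·(4) = 0
  c_2 = (2)·(2) + (-2)·(1) + (-1)·(-2) + (-1)·(4) = 0
  c_3 = (-2)·(2) + (1)·(1) + (0)·(-2) + (1)·(4) = 1
  c_4 = (1)·(2) + (0)·(1) + (0)·(-2) + (0)·(4) = 2
Expand coordinatewise in base 3:
  c_1 = 0
  c_2 = 0
  c_3 = 1 = 1·3^0
  c_4 = 2 = 2·3^0
Factor λ_0 = (0, 0, 1, 2)

((0, 0, 1, 2),)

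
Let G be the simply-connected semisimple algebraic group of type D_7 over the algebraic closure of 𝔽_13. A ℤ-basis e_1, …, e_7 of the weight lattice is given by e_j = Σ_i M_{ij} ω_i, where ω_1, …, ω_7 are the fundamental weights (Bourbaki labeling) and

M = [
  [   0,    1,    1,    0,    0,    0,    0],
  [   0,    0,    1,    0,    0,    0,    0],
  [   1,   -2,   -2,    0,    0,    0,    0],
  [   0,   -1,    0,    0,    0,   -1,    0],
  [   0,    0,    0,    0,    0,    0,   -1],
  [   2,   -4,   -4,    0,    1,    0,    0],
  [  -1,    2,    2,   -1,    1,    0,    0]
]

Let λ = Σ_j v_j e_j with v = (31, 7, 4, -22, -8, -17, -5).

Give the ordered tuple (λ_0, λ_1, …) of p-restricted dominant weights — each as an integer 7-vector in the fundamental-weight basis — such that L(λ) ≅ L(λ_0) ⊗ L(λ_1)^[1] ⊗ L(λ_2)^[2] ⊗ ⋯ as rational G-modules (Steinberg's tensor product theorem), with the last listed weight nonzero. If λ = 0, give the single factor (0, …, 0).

((11, 4, 9, 10, 5, 10, 5),)

Compute c_i = Σ_j M_{ij} v_j with v = (31, 7, 4, -22, -8, -17, -5):
  c_1 = (0)·(31) + (1)·(7) + (1)·(4) + (0)·(-22) + (0)·(-8) + (0)·(-17) + (0)·(-5) = 11
  c_2 = (0)·(31) + (0)·(7) + (1)·(4) + (0)·(-22) + (0)·(-8) + (0)·(-17) + (0)·(-5) = 4
  c_3 = (1)·(31) + (-2)·(7) + (-2)·(4) + (0)·(-22) + (0)·(-8) + (0)·(-17) + (0)·(-5) = 9
  c_4 = (0)·(31) + (-1)·(7) + (0)·(4) + (0)·(-22) + (0)·(-8) + (-1)·(-17) + (0)·(-5) = 10
  c_5 = (0)·(31) + (0)·(7) + (0)·(4) + (0)·(-22) + (0)·(-8) + (0)·(-17) + (-1)·(-5) = 5
  c_6 = (2)·(31) + (-4)·(7) + (-4)·(4) + (0)·(-22) + (1)·(-8) + (0)·(-17) + (0)·(-5) = 10
  c_7 = (-1)·(31) + (2)·(7) + (2)·(4) + (-1)·(-22) + (1)·(-8) + (0)·(-17) + (0)·(-5) = 5
Expand coordinatewise in base 13:
  c_1 = 11 = 11·13^0
  c_2 = 4 = 4·13^0
  c_3 = 9 = 9·13^0
  c_4 = 10 = 10·13^0
  c_5 = 5 = 5·13^0
  c_6 = 10 = 10·13^0
  c_7 = 5 = 5·13^0
Factor λ_0 = (11, 4, 9, 10, 5, 10, 5)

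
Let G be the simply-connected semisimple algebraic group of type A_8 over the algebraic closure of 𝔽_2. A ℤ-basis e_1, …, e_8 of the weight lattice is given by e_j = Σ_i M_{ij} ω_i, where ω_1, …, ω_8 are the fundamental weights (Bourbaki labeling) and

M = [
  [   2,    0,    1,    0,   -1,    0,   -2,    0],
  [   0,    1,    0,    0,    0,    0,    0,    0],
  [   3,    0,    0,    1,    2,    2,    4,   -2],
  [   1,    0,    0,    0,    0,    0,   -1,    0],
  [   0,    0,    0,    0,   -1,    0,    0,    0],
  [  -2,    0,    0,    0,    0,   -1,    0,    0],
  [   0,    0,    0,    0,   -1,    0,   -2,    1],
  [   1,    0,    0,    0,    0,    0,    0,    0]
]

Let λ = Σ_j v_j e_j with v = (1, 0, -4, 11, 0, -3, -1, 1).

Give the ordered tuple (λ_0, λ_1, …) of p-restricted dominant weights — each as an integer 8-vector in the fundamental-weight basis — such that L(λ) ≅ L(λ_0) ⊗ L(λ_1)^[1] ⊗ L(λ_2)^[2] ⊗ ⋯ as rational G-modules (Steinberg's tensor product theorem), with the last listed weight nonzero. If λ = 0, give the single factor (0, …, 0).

Converting to the ω-basis (c_i = row i of M dotted with v = (1, 0, -4, 11, 0, -3, -1, 1)):
  c_1 = (2)·(1) + (0)·(0) + (1)·(-4) + (0)·(11) + (-1)·(0) + (0)·(-3) + (-2)·(-1) + (0)·(1) = 0
  c_2 = (0)·(1) + (1)·(0) + (0)·(-4) + (0)·(11) + (0)·(0) + (0)·(-3) + (0)·(-1) + (0)·(1) = 0
  c_3 = (3)·(1) + (0)·(0) + (0)·(-4) + (1)·(11) + (2)·(0) + (2)·(-3) + (4)·(-1) + (-2)·(1) = 2
  c_4 = (1)·(1) + (0)·(0) + (0)·(-4) + (0)·(11) + (0)·(0) + (0)·(-3) + (-1)·(-1) + (0)·(1) = 2
  c_5 = (0)·(1) + (0)·(0) + (0)·(-4) + (0)·(11) + (-1)·(0) + (0)·(-3) + (0)·(-1) + (0)·(1) = 0
  c_6 = (-2)·(1) + (0)·(0) + (0)·(-4) + (0)·(11) + (0)·(0) + (-1)·(-3) + (0)·(-1) + (0)·(1) = 1
  c_7 = (0)·(1) + (0)·(0) + (0)·(-4) + (0)·(11) + (-1)·(0) + (0)·(-3) + (-2)·(-1) + (1)·(1) = 3
  c_8 = (1)·(1) + (0)·(0) + (0)·(-4) + (0)·(11) + (0)·(0) + (0)·(-3) + (0)·(-1) + (0)·(1) = 1
Base-2 expansion of each c_i:
  c_1 = 0
  c_2 = 0
  c_3 = 2 = 0·2^0 + 1·2^1
  c_4 = 2 = 0·2^0 + 1·2^1
  c_5 = 0
  c_6 = 1 = 1·2^0
  c_7 = 3 = 1·2^0 + 1·2^1
  c_8 = 1 = 1·2^0
Factor λ_0 = (0, 0, 0, 0, 0, 1, 1, 1)
Factor λ_1 = (0, 0, 1, 1, 0, 0, 1, 0)

((0, 0, 0, 0, 0, 1, 1, 1), (0, 0, 1, 1, 0, 0, 1, 0))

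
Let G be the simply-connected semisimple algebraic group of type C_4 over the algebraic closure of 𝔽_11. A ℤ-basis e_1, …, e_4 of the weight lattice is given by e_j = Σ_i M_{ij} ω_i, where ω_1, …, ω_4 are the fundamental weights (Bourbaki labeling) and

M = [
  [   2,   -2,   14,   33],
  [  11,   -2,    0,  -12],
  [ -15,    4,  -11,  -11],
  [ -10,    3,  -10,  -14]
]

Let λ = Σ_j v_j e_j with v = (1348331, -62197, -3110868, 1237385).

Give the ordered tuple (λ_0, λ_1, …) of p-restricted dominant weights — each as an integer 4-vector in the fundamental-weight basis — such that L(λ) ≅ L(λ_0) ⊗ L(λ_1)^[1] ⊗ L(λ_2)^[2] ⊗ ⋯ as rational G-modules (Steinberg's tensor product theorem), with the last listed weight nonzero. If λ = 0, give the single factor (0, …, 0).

((1, 0, 8, 10), (0, 8, 0, 6), (1, 7, 1, 7), (0, 3, 2, 9), (7, 7, 9, 7))

ω-coordinates c = M·v, v = (1348331, -62197, -3110868, 1237385):
  c_1 = 2·1348331 + (-2)·(-62197) + (14)·(-3110868) + 33·1237385 = 102609
  c_2 = 11·1348331 + (-2)·(-62197) + (0)·(-3110868) + (-12)·(1237385) = 107415
  c_3 = (-15)·(1348331) + (4)·(-62197) + (-11)·(-3110868) + (-11)·(1237385) = 134560
  c_4 = (-10)·(1348331) + (3)·(-62197) + (-10)·(-3110868) + (-14)·(1237385) = 115389
Writing each c_i in base p = 11:
  c_1 = 102609 = 1·11^0 + 0·11^1 + 1·11^2 + 0·11^3 + 7·11^4
  c_2 = 107415 = 0·11^0 + 8·11^1 + 7·11^2 + 3·11^3 + 7·11^4
  c_3 = 134560 = 8·11^0 + 0·11^1 + 1·11^2 + 2·11^3 + 9·11^4
  c_4 = 115389 = 10·11^0 + 6·11^1 + 7·11^2 + 9·11^3 + 7·11^4
λ_0 = (1, 0, 8, 10)
λ_1 = (0, 8, 0, 6)
λ_2 = (1, 7, 1, 7)
λ_3 = (0, 3, 2, 9)
λ_4 = (7, 7, 9, 7)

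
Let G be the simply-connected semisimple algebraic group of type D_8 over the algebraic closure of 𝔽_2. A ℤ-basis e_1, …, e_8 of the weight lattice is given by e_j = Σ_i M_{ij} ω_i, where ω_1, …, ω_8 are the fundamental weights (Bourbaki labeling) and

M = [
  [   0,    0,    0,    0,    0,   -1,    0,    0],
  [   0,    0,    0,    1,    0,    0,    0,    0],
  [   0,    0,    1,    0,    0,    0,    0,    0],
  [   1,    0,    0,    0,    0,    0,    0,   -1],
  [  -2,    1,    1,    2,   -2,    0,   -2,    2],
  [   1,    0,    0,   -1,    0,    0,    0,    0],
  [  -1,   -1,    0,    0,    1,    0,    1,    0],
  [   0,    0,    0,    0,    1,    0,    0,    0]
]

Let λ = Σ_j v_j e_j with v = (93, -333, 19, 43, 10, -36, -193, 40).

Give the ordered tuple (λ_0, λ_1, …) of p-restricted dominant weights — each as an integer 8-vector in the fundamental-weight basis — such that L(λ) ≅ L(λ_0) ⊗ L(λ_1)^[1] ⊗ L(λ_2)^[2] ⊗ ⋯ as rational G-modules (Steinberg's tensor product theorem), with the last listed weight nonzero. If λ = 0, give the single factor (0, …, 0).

((0, 1, 1, 1, 0, 0, 1, 0), (0, 1, 1, 0, 0, 1, 0, 1), (1, 0, 0, 1, 0, 0, 0, 0), (0, 1, 0, 0, 0, 0, 1, 1), (0, 0, 1, 1, 0, 1, 1, 0), (1, 1, 0, 1, 1, 1, 1, 0))

In the fundamental-weight basis, λ has coordinates c = M·v (v = (93, -333, 19, 43, 10, -36, -193, 40)):
  c_1 = 0*93 + 0*-333 + 0*19 + 0*43 + 0*10 + -1*-36 + 0*-193 + 0*40 = 36
  c_2 = 0*93 + 0*-333 + 0*19 + 1*43 + 0*10 + 0*-36 + 0*-193 + 0*40 = 43
  c_3 = 0*93 + 0*-333 + 1*19 + 0*43 + 0*10 + 0*-36 + 0*-193 + 0*40 = 19
  c_4 = 1*93 + 0*-333 + 0*19 + 0*43 + 0*10 + 0*-36 + 0*-193 + -1*40 = 53
  c_5 = -2*93 + 1*-333 + 1*19 + 2*43 + -2*10 + 0*-36 + -2*-193 + 2*40 = 32
  c_6 = 1*93 + 0*-333 + 0*19 + -1*43 + 0*10 + 0*-36 + 0*-193 + 0*40 = 50
  c_7 = -1*93 + -1*-333 + 0*19 + 0*43 + 1*10 + 0*-36 + 1*-193 + 0*40 = 57
  c_8 = 0*93 + 0*-333 + 0*19 + 0*43 + 1*10 + 0*-36 + 0*-193 + 0*40 = 10
Writing each c_i in base p = 2:
  c_1 = 36 = 0·2^0 + 0·2^1 + 1·2^2 + 0·2^3 + 0·2^4 + 1·2^5
  c_2 = 43 = 1·2^0 + 1·2^1 + 0·2^2 + 1·2^3 + 0·2^4 + 1·2^5
  c_3 = 19 = 1·2^0 + 1·2^1 + 0·2^2 + 0·2^3 + 1·2^4
  c_4 = 53 = 1·2^0 + 0·2^1 + 1·2^2 + 0·2^3 + 1·2^4 + 1·2^5
  c_5 = 32 = 0·2^0 + 0·2^1 + 0·2^2 + 0·2^3 + 0·2^4 + 1·2^5
  c_6 = 50 = 0·2^0 + 1·2^1 + 0·2^2 + 0·2^3 + 1·2^4 + 1·2^5
  c_7 = 57 = 1·2^0 + 0·2^1 + 0·2^2 + 1·2^3 + 1·2^4 + 1·2^5
  c_8 = 10 = 0·2^0 + 1·2^1 + 0·2^2 + 1·2^3
Factor λ_0 = (0, 1, 1, 1, 0, 0, 1, 0)
Factor λ_1 = (0, 1, 1, 0, 0, 1, 0, 1)
Factor λ_2 = (1, 0, 0, 1, 0, 0, 0, 0)
Factor λ_3 = (0, 1, 0, 0, 0, 0, 1, 1)
Factor λ_4 = (0, 0, 1, 1, 0, 1, 1, 0)
Factor λ_5 = (1, 1, 0, 1, 1, 1, 1, 0)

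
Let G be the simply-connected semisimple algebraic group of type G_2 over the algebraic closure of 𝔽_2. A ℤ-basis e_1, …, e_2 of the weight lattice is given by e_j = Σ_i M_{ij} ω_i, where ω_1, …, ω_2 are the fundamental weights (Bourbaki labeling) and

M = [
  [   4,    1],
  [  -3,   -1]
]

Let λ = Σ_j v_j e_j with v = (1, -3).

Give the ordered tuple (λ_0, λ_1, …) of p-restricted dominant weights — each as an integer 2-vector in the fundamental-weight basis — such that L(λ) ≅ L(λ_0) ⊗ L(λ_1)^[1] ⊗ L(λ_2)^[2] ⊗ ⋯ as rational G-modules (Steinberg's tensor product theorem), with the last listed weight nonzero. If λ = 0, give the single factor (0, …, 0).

((1, 0),)

Change of basis e → ω: c = M·v where v = (1, -3):
  c_1 = 4*1 + 1*-3 = 1
  c_2 = -3*1 + -1*-3 = 0
Writing each c_i in base p = 2:
  c_1 = 1 = 1·2^0
  c_2 = 0
Factor λ_0 = (1, 0)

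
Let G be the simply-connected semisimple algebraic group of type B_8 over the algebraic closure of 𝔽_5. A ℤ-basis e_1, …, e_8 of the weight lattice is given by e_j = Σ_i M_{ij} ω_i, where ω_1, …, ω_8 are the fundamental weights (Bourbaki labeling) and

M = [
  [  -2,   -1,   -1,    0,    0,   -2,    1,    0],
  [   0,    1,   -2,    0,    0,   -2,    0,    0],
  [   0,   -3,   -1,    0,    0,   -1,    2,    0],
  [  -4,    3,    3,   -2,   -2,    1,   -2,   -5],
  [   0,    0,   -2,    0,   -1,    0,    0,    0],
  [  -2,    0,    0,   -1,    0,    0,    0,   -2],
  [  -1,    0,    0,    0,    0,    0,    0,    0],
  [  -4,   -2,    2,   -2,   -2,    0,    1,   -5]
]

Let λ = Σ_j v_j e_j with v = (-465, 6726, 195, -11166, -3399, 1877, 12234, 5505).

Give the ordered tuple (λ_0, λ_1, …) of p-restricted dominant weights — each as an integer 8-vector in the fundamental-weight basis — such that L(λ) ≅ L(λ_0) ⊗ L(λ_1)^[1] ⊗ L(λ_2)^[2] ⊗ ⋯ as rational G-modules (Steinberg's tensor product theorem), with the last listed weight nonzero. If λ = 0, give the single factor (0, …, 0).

Compute c_i = Σ_j M_{ij} v_j with v = (-465, 6726, 195, -11166, -3399, 1877, 12234, 5505):
  c_1 = -2*-465 + -1*6726 + -1*195 + 0*-11166 + 0*-3399 + -2*1877 + 1*12234 + 0*5505 = 2489
  c_2 = 0*-465 + 1*6726 + -2*195 + 0*-11166 + 0*-3399 + -2*1877 + 0*12234 + 0*5505 = 2582
  c_3 = 0*-465 + -3*6726 + -1*195 + 0*-11166 + 0*-3399 + -1*1877 + 2*12234 + 0*5505 = 2218
  c_4 = -4*-465 + 3*6726 + 3*195 + -2*-11166 + -2*-3399 + 1*1877 + -2*12234 + -5*5505 = 1637
  c_5 = 0*-465 + 0*6726 + -2*195 + 0*-11166 + -1*-3399 + 0*1877 + 0*12234 + 0*5505 = 3009
  c_6 = -2*-465 + 0*6726 + 0*195 + -1*-11166 + 0*-3399 + 0*1877 + 0*12234 + -2*5505 = 1086
  c_7 = -1*-465 + 0*6726 + 0*195 + 0*-11166 + 0*-3399 + 0*1877 + 0*12234 + 0*5505 = 465
  c_8 = -4*-465 + -2*6726 + 2*195 + -2*-11166 + -2*-3399 + 0*1877 + 1*12234 + -5*5505 = 2637
p = 5; digits c_i = Σ_j d_{ij}·5^j, 0 ≤ d_{ij} < 5:
  c_1 = 2489 = 4·5^0 + 2·5^1 + 4·5^2 + 4·5^3 + 3·5^4
  c_2 = 2582 = 2·5^0 + 1·5^1 + 3·5^2 + 0·5^3 + 4·5^4
  c_3 = 2218 = 3·5^0 + 3·5^1 + 3·5^2 + 2·5^3 + 3·5^4
  c_4 = 1637 = 2·5^0 + 2·5^1 + 0·5^2 + 3·5^3 + 2·5^4
  c_5 = 3009 = 4·5^0 + 1·5^1 + 0·5^2 + 4·5^3 + 4·5^4
  c_6 = 1086 = 1·5^0 + 2·5^1 + 3·5^2 + 3·5^3 + 1·5^4
  c_7 = 465 = 0·5^0 + 3·5^1 + 3·5^2 + 3·5^3
  c_8 = 2637 = 2·5^0 + 2·5^1 + 0·5^2 + 1·5^3 + 4·5^4
λ_0 = (4, 2, 3, 2, 4, 1, 0, 2)
λ_1 = (2, 1, 3, 2, 1, 2, 3, 2)
λ_2 = (4, 3, 3, 0, 0, 3, 3, 0)
λ_3 = (4, 0, 2, 3, 4, 3, 3, 1)
λ_4 = (3, 4, 3, 2, 4, 1, 0, 4)

((4, 2, 3, 2, 4, 1, 0, 2), (2, 1, 3, 2, 1, 2, 3, 2), (4, 3, 3, 0, 0, 3, 3, 0), (4, 0, 2, 3, 4, 3, 3, 1), (3, 4, 3, 2, 4, 1, 0, 4))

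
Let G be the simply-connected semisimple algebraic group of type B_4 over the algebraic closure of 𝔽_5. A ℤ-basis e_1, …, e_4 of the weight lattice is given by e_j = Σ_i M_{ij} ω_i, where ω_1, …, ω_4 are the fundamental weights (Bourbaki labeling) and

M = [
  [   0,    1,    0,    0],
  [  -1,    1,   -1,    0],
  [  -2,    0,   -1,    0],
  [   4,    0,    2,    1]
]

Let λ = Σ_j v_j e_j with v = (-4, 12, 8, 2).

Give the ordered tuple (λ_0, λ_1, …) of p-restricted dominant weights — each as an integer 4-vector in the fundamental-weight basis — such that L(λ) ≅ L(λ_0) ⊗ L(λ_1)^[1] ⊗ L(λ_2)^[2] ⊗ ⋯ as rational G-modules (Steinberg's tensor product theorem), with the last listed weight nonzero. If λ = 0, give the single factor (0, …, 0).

((2, 3, 0, 2), (2, 1, 0, 0))

Converting to the ω-basis (c_i = row i of M dotted with v = (-4, 12, 8, 2)):
  c_1 = (0)·(-4) + 1·12 + 0·8 + 0·2 = 12
  c_2 = (-1)·(-4) + 1·12 + (-1)·(8) + 0·2 = 8
  c_3 = (-2)·(-4) + 0·12 + (-1)·(8) + 0·2 = 0
  c_4 = (4)·(-4) + 0·12 + 2·8 + 1·2 = 2
p = 5; digits c_i = Σ_j d_{ij}·5^j, 0 ≤ d_{ij} < 5:
  c_1 = 12 = 2·5^0 + 2·5^1
  c_2 = 8 = 3·5^0 + 1·5^1
  c_3 = 0
  c_4 = 2 = 2·5^0
Factor λ_0 = (2, 3, 0, 2)
Factor λ_1 = (2, 1, 0, 0)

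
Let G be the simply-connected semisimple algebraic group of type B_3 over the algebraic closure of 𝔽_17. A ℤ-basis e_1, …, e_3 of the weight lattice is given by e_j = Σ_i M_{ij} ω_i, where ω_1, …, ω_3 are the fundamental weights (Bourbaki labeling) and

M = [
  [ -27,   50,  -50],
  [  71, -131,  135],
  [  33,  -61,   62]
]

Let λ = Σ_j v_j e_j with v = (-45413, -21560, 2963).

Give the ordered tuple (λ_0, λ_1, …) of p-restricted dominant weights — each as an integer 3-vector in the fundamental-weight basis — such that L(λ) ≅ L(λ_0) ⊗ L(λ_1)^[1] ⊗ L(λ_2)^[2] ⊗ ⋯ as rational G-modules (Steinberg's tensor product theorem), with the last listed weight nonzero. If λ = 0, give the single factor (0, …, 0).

((1, 8, 16), (0, 2, 13))

In the fundamental-weight basis, λ has coordinates c = M·v (v = (-45413, -21560, 2963)):
  c_1 = (-27)·(-45413) + (50)·(-21560) + (-50)·(2963) = 1
  c_2 = (71)·(-45413) + (-131)·(-21560) + 135·2963 = 42
  c_3 = (33)·(-45413) + (-61)·(-21560) + 62·2963 = 237
Writing each c_i in base p = 17:
  c_1 = 1 = 1·17^0
  c_2 = 42 = 8·17^0 + 2·17^1
  c_3 = 237 = 16·17^0 + 13·17^1
p-restricted factor λ_0 = (1, 8, 16)
p-restricted factor λ_1 = (0, 2, 13)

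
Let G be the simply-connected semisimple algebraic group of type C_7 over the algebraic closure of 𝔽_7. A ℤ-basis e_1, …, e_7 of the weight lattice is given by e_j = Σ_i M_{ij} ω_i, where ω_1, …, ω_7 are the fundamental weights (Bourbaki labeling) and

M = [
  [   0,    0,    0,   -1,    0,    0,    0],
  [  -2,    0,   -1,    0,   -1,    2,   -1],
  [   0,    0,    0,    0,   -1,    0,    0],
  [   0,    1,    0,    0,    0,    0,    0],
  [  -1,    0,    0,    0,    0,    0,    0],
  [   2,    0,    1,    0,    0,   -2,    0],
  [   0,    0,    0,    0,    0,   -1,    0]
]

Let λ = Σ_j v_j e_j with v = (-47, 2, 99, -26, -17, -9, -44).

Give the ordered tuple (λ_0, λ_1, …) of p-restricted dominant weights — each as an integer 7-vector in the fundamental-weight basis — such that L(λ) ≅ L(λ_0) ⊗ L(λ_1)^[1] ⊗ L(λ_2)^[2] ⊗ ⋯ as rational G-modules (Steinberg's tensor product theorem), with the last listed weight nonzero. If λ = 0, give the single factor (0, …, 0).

Converting to the ω-basis (c_i = row i of M dotted with v = (-47, 2, 99, -26, -17, -9, -44)):
  c_1 = 0*-47 + 0*2 + 0*99 + -1*-26 + 0*-17 + 0*-9 + 0*-44 = 26
  c_2 = -2*-47 + 0*2 + -1*99 + 0*-26 + -1*-17 + 2*-9 + -1*-44 = 38
  c_3 = 0*-47 + 0*2 + 0*99 + 0*-26 + -1*-17 + 0*-9 + 0*-44 = 17
  c_4 = 0*-47 + 1*2 + 0*99 + 0*-26 + 0*-17 + 0*-9 + 0*-44 = 2
  c_5 = -1*-47 + 0*2 + 0*99 + 0*-26 + 0*-17 + 0*-9 + 0*-44 = 47
  c_6 = 2*-47 + 0*2 + 1*99 + 0*-26 + 0*-17 + -2*-9 + 0*-44 = 23
  c_7 = 0*-47 + 0*2 + 0*99 + 0*-26 + 0*-17 + -1*-9 + 0*-44 = 9
p = 7; digits c_i = Σ_j d_{ij}·7^j, 0 ≤ d_{ij} < 7:
  c_1 = 26 = 5·7^0 + 3·7^1
  c_2 = 38 = 3·7^0 + 5·7^1
  c_3 = 17 = 3·7^0 + 2·7^1
  c_4 = 2 = 2·7^0
  c_5 = 47 = 5·7^0 + 6·7^1
  c_6 = 23 = 2·7^0 + 3·7^1
  c_7 = 9 = 2·7^0 + 1·7^1
λ_0 = (5, 3, 3, 2, 5, 2, 2)
λ_1 = (3, 5, 2, 0, 6, 3, 1)

((5, 3, 3, 2, 5, 2, 2), (3, 5, 2, 0, 6, 3, 1))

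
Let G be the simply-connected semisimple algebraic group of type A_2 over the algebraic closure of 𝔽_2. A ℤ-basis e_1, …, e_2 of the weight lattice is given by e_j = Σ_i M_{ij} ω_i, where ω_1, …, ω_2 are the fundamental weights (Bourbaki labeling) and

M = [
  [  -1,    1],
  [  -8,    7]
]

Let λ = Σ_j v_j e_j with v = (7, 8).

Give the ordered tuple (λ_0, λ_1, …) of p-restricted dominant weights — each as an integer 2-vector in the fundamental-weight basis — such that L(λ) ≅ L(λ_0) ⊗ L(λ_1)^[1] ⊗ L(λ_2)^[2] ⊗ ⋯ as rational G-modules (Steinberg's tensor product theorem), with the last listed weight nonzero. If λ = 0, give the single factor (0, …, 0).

((1, 0),)

ω-coordinates c = M·v, v = (7, 8):
  c_1 = (-1)·(7) + (1)·(8) = 1
  c_2 = (-8)·(7) + (7)·(8) = 0
Writing each c_i in base p = 2:
  c_1 = 1 = 1·2^0
  c_2 = 0
Factor λ_0 = (1, 0)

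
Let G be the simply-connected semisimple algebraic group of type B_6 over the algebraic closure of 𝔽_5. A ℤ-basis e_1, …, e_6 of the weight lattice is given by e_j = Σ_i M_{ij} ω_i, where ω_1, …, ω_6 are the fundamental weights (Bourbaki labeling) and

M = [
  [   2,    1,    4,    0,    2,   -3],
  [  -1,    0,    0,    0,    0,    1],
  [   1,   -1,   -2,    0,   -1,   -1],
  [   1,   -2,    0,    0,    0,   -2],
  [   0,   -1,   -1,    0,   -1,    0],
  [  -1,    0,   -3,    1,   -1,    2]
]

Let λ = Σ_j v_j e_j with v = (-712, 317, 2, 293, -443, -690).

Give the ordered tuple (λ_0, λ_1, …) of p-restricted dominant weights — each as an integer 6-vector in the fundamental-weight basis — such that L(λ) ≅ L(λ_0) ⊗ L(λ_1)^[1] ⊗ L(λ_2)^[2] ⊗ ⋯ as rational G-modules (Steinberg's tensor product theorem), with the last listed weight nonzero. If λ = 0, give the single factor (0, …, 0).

((0, 2, 0, 4, 4, 2), (2, 4, 0, 1, 4, 2), (3, 0, 4, 1, 4, 2))

ω-coordinates c = M·v, v = (-712, 317, 2, 293, -443, -690):
  c_1 = (2)·(-712) + (1)·(317) + (4)·(2) + (0)·(293) + (2)·(-443) + (-3)·(-690) = 85
  c_2 = (-1)·(-712) + (0)·(317) + (0)·(2) + (0)·(293) + (0)·(-443) + (1)·(-690) = 22
  c_3 = (1)·(-712) + (-1)·(317) + (-2)·(2) + (0)·(293) + (-1)·(-443) + (-1)·(-690) = 100
  c_4 = (1)·(-712) + (-2)·(317) + (0)·(2) + (0)·(293) + (0)·(-443) + (-2)·(-690) = 34
  c_5 = (0)·(-712) + (-1)·(317) + (-1)·(2) + (0)·(293) + (-1)·(-443) + (0)·(-690) = 124
  c_6 = (-1)·(-712) + (0)·(317) + (-3)·(2) + (1)·(293) + (-1)·(-443) + (2)·(-690) = 62
Expand coordinatewise in base 5:
  c_1 = 85 = 0·5^0 + 2·5^1 + 3·5^2
  c_2 = 22 = 2·5^0 + 4·5^1
  c_3 = 100 = 0·5^0 + 0·5^1 + 4·5^2
  c_4 = 34 = 4·5^0 + 1·5^1 + 1·5^2
  c_5 = 124 = 4·5^0 + 4·5^1 + 4·5^2
  c_6 = 62 = 2·5^0 + 2·5^1 + 2·5^2
p-restricted factor λ_0 = (0, 2, 0, 4, 4, 2)
p-restricted factor λ_1 = (2, 4, 0, 1, 4, 2)
p-restricted factor λ_2 = (3, 0, 4, 1, 4, 2)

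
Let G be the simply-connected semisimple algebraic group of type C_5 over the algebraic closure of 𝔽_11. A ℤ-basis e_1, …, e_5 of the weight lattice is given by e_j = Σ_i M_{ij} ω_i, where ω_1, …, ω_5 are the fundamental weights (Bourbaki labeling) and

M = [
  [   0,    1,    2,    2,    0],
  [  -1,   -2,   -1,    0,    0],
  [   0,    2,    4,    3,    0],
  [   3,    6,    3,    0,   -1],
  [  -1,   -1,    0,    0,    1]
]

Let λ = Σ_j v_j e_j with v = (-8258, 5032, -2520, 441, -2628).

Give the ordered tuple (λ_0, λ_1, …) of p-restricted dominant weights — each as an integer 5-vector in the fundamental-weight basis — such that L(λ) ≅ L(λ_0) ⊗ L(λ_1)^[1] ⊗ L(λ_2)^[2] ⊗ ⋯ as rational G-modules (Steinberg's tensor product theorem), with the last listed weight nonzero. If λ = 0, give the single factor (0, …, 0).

((5, 10, 9, 2, 4), (2, 9, 8, 0, 10), (7, 5, 10, 4, 4))

In the fundamental-weight basis, λ has coordinates c = M·v (v = (-8258, 5032, -2520, 441, -2628)):
  c_1 = (0)·(-8258) + 1·5032 + (2)·(-2520) + 2·441 + (0)·(-2628) = 874
  c_2 = (-1)·(-8258) + (-2)·(5032) + (-1)·(-2520) + 0·441 + (0)·(-2628) = 714
  c_3 = (0)·(-8258) + 2·5032 + (4)·(-2520) + 3·441 + (0)·(-2628) = 1307
  c_4 = (3)·(-8258) + 6·5032 + (3)·(-2520) + 0·441 + (-1)·(-2628) = 486
  c_5 = (-1)·(-8258) + (-1)·(5032) + (0)·(-2520) + 0·441 + (1)·(-2628) = 598
Writing each c_i in base p = 11:
  c_1 = 874 = 5·11^0 + 2·11^1 + 7·11^2
  c_2 = 714 = 10·11^0 + 9·11^1 + 5·11^2
  c_3 = 1307 = 9·11^0 + 8·11^1 + 10·11^2
  c_4 = 486 = 2·11^0 + 0·11^1 + 4·11^2
  c_5 = 598 = 4·11^0 + 10·11^1 + 4·11^2
λ_0 = (5, 10, 9, 2, 4)
λ_1 = (2, 9, 8, 0, 10)
λ_2 = (7, 5, 10, 4, 4)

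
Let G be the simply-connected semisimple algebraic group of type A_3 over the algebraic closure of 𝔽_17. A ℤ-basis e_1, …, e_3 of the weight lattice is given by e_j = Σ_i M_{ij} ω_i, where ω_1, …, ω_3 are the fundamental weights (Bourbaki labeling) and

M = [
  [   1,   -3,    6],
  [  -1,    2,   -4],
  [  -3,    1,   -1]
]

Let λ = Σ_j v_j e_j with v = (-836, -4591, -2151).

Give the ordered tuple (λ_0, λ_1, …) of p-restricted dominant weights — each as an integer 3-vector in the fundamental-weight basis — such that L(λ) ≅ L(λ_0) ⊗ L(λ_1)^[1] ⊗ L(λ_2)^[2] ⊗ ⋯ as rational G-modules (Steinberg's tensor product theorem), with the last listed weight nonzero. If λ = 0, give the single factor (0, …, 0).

((14, 3, 0), (1, 15, 4))

In the fundamental-weight basis, λ has coordinates c = M·v (v = (-836, -4591, -2151)):
  c_1 = (1)·(-836) + (-3)·(-4591) + (6)·(-2151) = 31
  c_2 = (-1)·(-836) + (2)·(-4591) + (-4)·(-2151) = 258
  c_3 = (-3)·(-836) + (1)·(-4591) + (-1)·(-2151) = 68
Expand coordinatewise in base 17:
  c_1 = 31 = 14·17^0 + 1·17^1
  c_2 = 258 = 3·17^0 + 15·17^1
  c_3 = 68 = 0·17^0 + 4·17^1
λ_0 = (14, 3, 0)
λ_1 = (1, 15, 4)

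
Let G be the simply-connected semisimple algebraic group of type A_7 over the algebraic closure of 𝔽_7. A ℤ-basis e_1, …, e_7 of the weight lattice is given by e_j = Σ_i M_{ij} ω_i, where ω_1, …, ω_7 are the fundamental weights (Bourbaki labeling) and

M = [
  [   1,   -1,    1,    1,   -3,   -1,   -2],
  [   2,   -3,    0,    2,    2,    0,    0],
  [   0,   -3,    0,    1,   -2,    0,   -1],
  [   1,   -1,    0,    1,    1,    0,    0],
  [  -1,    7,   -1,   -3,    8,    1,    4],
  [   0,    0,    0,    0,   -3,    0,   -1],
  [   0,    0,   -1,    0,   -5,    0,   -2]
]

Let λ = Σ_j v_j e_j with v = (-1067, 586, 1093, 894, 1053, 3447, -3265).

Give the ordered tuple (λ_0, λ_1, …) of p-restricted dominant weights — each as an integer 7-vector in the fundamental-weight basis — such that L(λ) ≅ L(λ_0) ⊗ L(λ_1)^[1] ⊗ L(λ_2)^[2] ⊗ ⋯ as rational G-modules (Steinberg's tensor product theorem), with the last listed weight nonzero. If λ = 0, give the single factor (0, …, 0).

Change of basis e → ω: c = M·v where v = (-1067, 586, 1093, 894, 1053, 3447, -3265):
  c_1 = 1*-1067 + -1*586 + 1*1093 + 1*894 + -3*1053 + -1*3447 + -2*-3265 = 258
  c_2 = 2*-1067 + -3*586 + 0*1093 + 2*894 + 2*1053 + 0*3447 + 0*-3265 = 2
  c_3 = 0*-1067 + -3*586 + 0*1093 + 1*894 + -2*1053 + 0*3447 + -1*-3265 = 295
  c_4 = 1*-1067 + -1*586 + 0*1093 + 1*894 + 1*1053 + 0*3447 + 0*-3265 = 294
  c_5 = -1*-1067 + 7*586 + -1*1093 + -3*894 + 8*1053 + 1*3447 + 4*-3265 = 205
  c_6 = 0*-1067 + 0*586 + 0*1093 + 0*894 + -3*1053 + 0*3447 + -1*-3265 = 106
  c_7 = 0*-1067 + 0*586 + -1*1093 + 0*894 + -5*1053 + 0*3447 + -2*-3265 = 172
Writing each c_i in base p = 7:
  c_1 = 258 = 6·7^0 + 1·7^1 + 5·7^2
  c_2 = 2 = 2·7^0
  c_3 = 295 = 1·7^0 + 0·7^1 + 6·7^2
  c_4 = 294 = 0·7^0 + 0·7^1 + 6·7^2
  c_5 = 205 = 2·7^0 + 1·7^1 + 4·7^2
  c_6 = 106 = 1·7^0 + 1·7^1 + 2·7^2
  c_7 = 172 = 4·7^0 + 3·7^1 + 3·7^2
λ_0 = (6, 2, 1, 0, 2, 1, 4)
λ_1 = (1, 0, 0, 0, 1, 1, 3)
λ_2 = (5, 0, 6, 6, 4, 2, 3)

((6, 2, 1, 0, 2, 1, 4), (1, 0, 0, 0, 1, 1, 3), (5, 0, 6, 6, 4, 2, 3))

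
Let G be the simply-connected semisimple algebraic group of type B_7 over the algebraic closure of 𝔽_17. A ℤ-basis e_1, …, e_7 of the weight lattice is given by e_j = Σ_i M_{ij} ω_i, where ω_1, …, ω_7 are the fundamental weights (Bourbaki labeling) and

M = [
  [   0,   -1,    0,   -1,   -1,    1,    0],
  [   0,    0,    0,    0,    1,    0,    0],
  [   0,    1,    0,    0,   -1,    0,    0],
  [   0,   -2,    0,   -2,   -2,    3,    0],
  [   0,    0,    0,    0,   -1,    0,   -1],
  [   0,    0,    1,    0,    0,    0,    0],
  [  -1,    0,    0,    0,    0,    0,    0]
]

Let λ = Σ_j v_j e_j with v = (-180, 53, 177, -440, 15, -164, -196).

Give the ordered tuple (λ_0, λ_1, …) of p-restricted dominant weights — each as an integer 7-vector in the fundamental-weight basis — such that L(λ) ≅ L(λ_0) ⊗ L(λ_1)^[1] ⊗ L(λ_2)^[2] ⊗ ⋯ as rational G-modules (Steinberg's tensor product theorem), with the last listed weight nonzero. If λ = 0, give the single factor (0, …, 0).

((4, 15, 4, 14, 11, 7, 10), (12, 0, 2, 14, 10, 10, 10))

Converting to the ω-basis (c_i = row i of M dotted with v = (-180, 53, 177, -440, 15, -164, -196)):
  c_1 = (0)·(-180) + (-1)·(53) + 0·177 + (-1)·(-440) + (-1)·(15) + (1)·(-164) + (0)·(-196) = 208
  c_2 = (0)·(-180) + 0·53 + 0·177 + (0)·(-440) + 1·15 + (0)·(-164) + (0)·(-196) = 15
  c_3 = (0)·(-180) + 1·53 + 0·177 + (0)·(-440) + (-1)·(15) + (0)·(-164) + (0)·(-196) = 38
  c_4 = (0)·(-180) + (-2)·(53) + 0·177 + (-2)·(-440) + (-2)·(15) + (3)·(-164) + (0)·(-196) = 252
  c_5 = (0)·(-180) + 0·53 + 0·177 + (0)·(-440) + (-1)·(15) + (0)·(-164) + (-1)·(-196) = 181
  c_6 = (0)·(-180) + 0·53 + 1·177 + (0)·(-440) + 0·15 + (0)·(-164) + (0)·(-196) = 177
  c_7 = (-1)·(-180) + 0·53 + 0·177 + (0)·(-440) + 0·15 + (0)·(-164) + (0)·(-196) = 180
p = 17; digits c_i = Σ_j d_{ij}·17^j, 0 ≤ d_{ij} < 17:
  c_1 = 208 = 4·17^0 + 12·17^1
  c_2 = 15 = 15·17^0
  c_3 = 38 = 4·17^0 + 2·17^1
  c_4 = 252 = 14·17^0 + 14·17^1
  c_5 = 181 = 11·17^0 + 10·17^1
  c_6 = 177 = 7·17^0 + 10·17^1
  c_7 = 180 = 10·17^0 + 10·17^1
p-restricted factor λ_0 = (4, 15, 4, 14, 11, 7, 10)
p-restricted factor λ_1 = (12, 0, 2, 14, 10, 10, 10)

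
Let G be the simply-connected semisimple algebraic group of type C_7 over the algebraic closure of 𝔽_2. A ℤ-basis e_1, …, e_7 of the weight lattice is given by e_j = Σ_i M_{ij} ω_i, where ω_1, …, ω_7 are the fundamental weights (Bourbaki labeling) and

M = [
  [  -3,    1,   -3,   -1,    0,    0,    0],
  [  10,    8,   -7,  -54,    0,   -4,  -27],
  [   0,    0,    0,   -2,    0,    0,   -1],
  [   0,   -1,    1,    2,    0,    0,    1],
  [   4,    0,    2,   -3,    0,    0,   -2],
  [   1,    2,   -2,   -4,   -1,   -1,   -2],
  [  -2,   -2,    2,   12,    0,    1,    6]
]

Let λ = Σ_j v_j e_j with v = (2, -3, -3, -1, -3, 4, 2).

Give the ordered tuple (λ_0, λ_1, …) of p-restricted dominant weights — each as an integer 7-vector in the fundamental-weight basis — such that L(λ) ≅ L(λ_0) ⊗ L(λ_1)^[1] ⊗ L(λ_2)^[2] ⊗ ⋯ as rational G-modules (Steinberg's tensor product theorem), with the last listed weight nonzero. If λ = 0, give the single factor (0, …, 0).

((1, 1, 0, 0, 1, 1, 0),)

In the fundamental-weight basis, λ has coordinates c = M·v (v = (2, -3, -3, -1, -3, 4, 2)):
  c_1 = (-3)·(2) + (1)·(-3) + (-3)·(-3) + (-1)·(-1) + (0)·(-3) + (0)·(4) + (0)·(2) = 1
  c_2 = (10)·(2) + (8)·(-3) + (-7)·(-3) + (-54)·(-1) + (0)·(-3) + (-4)·(4) + (-27)·(2) = 1
  c_3 = (0)·(2) + (0)·(-3) + (0)·(-3) + (-2)·(-1) + (0)·(-3) + (0)·(4) + (-1)·(2) = 0
  c_4 = (0)·(2) + (-1)·(-3) + (1)·(-3) + (2)·(-1) + (0)·(-3) + (0)·(4) + (1)·(2) = 0
  c_5 = (4)·(2) + (0)·(-3) + (2)·(-3) + (-3)·(-1) + (0)·(-3) + (0)·(4) + (-2)·(2) = 1
  c_6 = (1)·(2) + (2)·(-3) + (-2)·(-3) + (-4)·(-1) + (-1)·(-3) + (-1)·(4) + (-2)·(2) = 1
  c_7 = (-2)·(2) + (-2)·(-3) + (2)·(-3) + (12)·(-1) + (0)·(-3) + (1)·(4) + (6)·(2) = 0
Base-2 expansion of each c_i:
  c_1 = 1 = 1·2^0
  c_2 = 1 = 1·2^0
  c_3 = 0
  c_4 = 0
  c_5 = 1 = 1·2^0
  c_6 = 1 = 1·2^0
  c_7 = 0
p-restricted factor λ_0 = (1, 1, 0, 0, 1, 1, 0)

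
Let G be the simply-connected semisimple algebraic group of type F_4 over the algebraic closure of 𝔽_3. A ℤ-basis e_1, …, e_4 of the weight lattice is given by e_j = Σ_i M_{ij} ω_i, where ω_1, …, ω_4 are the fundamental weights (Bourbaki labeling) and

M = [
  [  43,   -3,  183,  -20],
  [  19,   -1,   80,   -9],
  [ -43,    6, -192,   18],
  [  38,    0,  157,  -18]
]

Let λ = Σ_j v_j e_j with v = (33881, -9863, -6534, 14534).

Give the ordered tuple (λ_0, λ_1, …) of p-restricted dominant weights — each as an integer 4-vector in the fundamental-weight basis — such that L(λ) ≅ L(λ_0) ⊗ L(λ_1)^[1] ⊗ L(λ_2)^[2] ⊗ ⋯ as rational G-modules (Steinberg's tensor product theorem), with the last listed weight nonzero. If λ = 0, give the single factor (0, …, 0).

((1, 1, 1, 1), (2, 1, 2, 0), (1, 2, 2, 0), (2, 2, 2, 1))

ω-coordinates c = M·v, v = (33881, -9863, -6534, 14534):
  c_1 = 43·33881 + (-3)·(-9863) + (183)·(-6534) + (-20)·(14534) = 70
  c_2 = 19·33881 + (-1)·(-9863) + (80)·(-6534) + (-9)·(14534) = 76
  c_3 = (-43)·(33881) + (6)·(-9863) + (-192)·(-6534) + 18·14534 = 79
  c_4 = 38·33881 + (0)·(-9863) + (157)·(-6534) + (-18)·(14534) = 28
Expand coordinatewise in base 3:
  c_1 = 70 = 1·3^0 + 2·3^1 + 1·3^2 + 2·3^3
  c_2 = 76 = 1·3^0 + 1·3^1 + 2·3^2 + 2·3^3
  c_3 = 79 = 1·3^0 + 2·3^1 + 2·3^2 + 2·3^3
  c_4 = 28 = 1·3^0 + 0·3^1 + 0·3^2 + 1·3^3
λ_0 = (1, 1, 1, 1)
λ_1 = (2, 1, 2, 0)
λ_2 = (1, 2, 2, 0)
λ_3 = (2, 2, 2, 1)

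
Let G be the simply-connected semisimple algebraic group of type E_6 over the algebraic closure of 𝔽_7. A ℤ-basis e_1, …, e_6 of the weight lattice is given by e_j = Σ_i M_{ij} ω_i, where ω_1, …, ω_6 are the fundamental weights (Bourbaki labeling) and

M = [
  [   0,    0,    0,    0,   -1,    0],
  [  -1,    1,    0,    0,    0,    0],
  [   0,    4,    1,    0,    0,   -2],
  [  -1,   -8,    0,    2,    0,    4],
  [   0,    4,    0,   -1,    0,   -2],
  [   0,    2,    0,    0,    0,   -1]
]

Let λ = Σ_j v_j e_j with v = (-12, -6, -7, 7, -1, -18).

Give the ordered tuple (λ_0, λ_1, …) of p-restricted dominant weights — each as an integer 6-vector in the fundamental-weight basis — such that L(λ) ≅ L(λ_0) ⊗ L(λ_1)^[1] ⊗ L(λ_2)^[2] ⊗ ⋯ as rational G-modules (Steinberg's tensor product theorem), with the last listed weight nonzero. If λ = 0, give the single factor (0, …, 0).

ω-coordinates c = M·v, v = (-12, -6, -7, 7, -1, -18):
  c_1 = 0*-12 + 0*-6 + 0*-7 + 0*7 + -1*-1 + 0*-18 = 1
  c_2 = -1*-12 + 1*-6 + 0*-7 + 0*7 + 0*-1 + 0*-18 = 6
  c_3 = 0*-12 + 4*-6 + 1*-7 + 0*7 + 0*-1 + -2*-18 = 5
  c_4 = -1*-12 + -8*-6 + 0*-7 + 2*7 + 0*-1 + 4*-18 = 2
  c_5 = 0*-12 + 4*-6 + 0*-7 + -1*7 + 0*-1 + -2*-18 = 5
  c_6 = 0*-12 + 2*-6 + 0*-7 + 0*7 + 0*-1 + -1*-18 = 6
Base-7 expansion of each c_i:
  c_1 = 1 = 1·7^0
  c_2 = 6 = 6·7^0
  c_3 = 5 = 5·7^0
  c_4 = 2 = 2·7^0
  c_5 = 5 = 5·7^0
  c_6 = 6 = 6·7^0
Factor λ_0 = (1, 6, 5, 2, 5, 6)

((1, 6, 5, 2, 5, 6),)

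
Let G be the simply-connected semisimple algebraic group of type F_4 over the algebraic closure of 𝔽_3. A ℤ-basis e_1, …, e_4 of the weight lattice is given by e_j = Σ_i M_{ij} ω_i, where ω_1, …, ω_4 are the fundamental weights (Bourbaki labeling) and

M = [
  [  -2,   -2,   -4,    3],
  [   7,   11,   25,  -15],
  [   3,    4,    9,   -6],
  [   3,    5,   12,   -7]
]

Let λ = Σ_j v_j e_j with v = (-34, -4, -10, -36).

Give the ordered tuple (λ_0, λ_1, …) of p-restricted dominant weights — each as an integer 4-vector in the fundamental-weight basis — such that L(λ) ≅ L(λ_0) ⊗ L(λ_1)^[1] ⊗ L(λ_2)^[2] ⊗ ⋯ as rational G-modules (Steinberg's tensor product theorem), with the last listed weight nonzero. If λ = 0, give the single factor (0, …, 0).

Compute c_i = Σ_j M_{ij} v_j with v = (-34, -4, -10, -36):
  c_1 = -2*-34 + -2*-4 + -4*-10 + 3*-36 = 8
  c_2 = 7*-34 + 11*-4 + 25*-10 + -15*-36 = 8
  c_3 = 3*-34 + 4*-4 + 9*-10 + -6*-36 = 8
  c_4 = 3*-34 + 5*-4 + 12*-10 + -7*-36 = 10
Base-3 expansion of each c_i:
  c_1 = 8 = 2·3^0 + 2·3^1
  c_2 = 8 = 2·3^0 + 2·3^1
  c_3 = 8 = 2·3^0 + 2·3^1
  c_4 = 10 = 1·3^0 + 0·3^1 + 1·3^2
λ_0 = (2, 2, 2, 1)
λ_1 = (2, 2, 2, 0)
λ_2 = (0, 0, 0, 1)

((2, 2, 2, 1), (2, 2, 2, 0), (0, 0, 0, 1))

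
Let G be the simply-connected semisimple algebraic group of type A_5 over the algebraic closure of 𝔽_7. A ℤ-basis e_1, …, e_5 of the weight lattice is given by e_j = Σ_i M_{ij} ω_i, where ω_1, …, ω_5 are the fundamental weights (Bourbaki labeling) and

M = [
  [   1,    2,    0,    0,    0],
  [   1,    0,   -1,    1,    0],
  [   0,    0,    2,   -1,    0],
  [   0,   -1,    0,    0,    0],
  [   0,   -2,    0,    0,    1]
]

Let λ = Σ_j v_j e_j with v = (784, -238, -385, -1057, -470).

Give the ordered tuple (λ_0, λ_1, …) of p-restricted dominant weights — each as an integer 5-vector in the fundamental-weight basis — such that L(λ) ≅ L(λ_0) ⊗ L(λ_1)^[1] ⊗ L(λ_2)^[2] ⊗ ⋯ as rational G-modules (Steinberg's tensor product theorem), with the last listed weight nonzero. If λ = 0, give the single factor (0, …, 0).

((0, 0, 0, 0, 6), (2, 2, 6, 6, 0), (6, 2, 5, 4, 0))

Converting to the ω-basis (c_i = row i of M dotted with v = (784, -238, -385, -1057, -470)):
  c_1 = 1·784 + (2)·(-238) + (0)·(-385) + (0)·(-1057) + (0)·(-470) = 308
  c_2 = 1·784 + (0)·(-238) + (-1)·(-385) + (1)·(-1057) + (0)·(-470) = 112
  c_3 = 0·784 + (0)·(-238) + (2)·(-385) + (-1)·(-1057) + (0)·(-470) = 287
  c_4 = 0·784 + (-1)·(-238) + (0)·(-385) + (0)·(-1057) + (0)·(-470) = 238
  c_5 = 0·784 + (-2)·(-238) + (0)·(-385) + (0)·(-1057) + (1)·(-470) = 6
Writing each c_i in base p = 7:
  c_1 = 308 = 0·7^0 + 2·7^1 + 6·7^2
  c_2 = 112 = 0·7^0 + 2·7^1 + 2·7^2
  c_3 = 287 = 0·7^0 + 6·7^1 + 5·7^2
  c_4 = 238 = 0·7^0 + 6·7^1 + 4·7^2
  c_5 = 6 = 6·7^0
λ_0 = (0, 0, 0, 0, 6)
λ_1 = (2, 2, 6, 6, 0)
λ_2 = (6, 2, 5, 4, 0)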